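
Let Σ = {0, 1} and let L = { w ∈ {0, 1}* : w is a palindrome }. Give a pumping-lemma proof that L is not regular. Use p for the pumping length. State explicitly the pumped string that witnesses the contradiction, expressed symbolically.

0^{p+k} 1 0^p

Assume L is regular; let p be its pumping constant.
Take w = 0^p 1 0^p, a palindrome of length 2p+1 ≥ p.
By the pumping lemma, w = xyz with |xy| ≤ p and |y| ≥ 1.
Because |xy| ≤ p and w begins with p copies of 0, we have y = 0^k with 1 ≤ k ≤ p.
Pump with i = 2: xy^2z = 0^{p+k} 1 0^p. Its reverse is 0^p 1 0^{p+k}, which differs from xy^2z since k ≥ 1. So xy^2z is not a palindrome and xy^2z ∉ L.
Contradiction. Therefore L is not regular.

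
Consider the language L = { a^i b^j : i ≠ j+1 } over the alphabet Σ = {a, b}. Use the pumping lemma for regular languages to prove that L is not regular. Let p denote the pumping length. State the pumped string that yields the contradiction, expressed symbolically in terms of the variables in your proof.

a^{p+p!} b^{p+p!-1}

Toward a contradiction, assume L is regular with pumping length p.
Choose w = a^p b^{p+p!-1}. Since p ≠ (p+p!-1)+1 = p+p!, w ∈ L; and |w| ≥ p.
Write w = xyz as guaranteed by the lemma, with |xy| ≤ p and |y| > 0.
The first p characters of w are a's, so xy (and hence y) consists only of a's. Write y = a^k, 1 ≤ k ≤ p.
Since 1 ≤ k ≤ p, k divides p!; set t = 1 + p!/k. Then xy^t z has p + (p!/k)·k = p + p! copies of a. Now the a-count is p+p! and (b-count)+1 = (p+p!-1)+1 = p+p!, so i ≠ j+1 fails. So xy^t z = a^{p+p!} b^{p+p!-1} ∉ L.
This contradicts the pumping lemma, so L is not regular.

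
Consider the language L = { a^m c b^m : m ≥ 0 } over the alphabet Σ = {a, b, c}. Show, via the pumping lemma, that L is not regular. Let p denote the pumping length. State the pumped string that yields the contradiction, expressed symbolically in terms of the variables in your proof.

a^{p+k} c b^p

Assume L is regular; let p be its pumping constant.
Take w = a^p c b^p ∈ L with |w| = 2p+1 ≥ p.
The pumping lemma gives a decomposition w = xyz where |xy| ≤ p and |y| > 0.
Because |xy| ≤ p and w begins with p copies of a, we have y = a^k with 1 ≤ k ≤ p.
Pump with i = 2: xy^2z = a^{p+k} c b^p, which would require p+k = p. But k ≥ 1, so xy^2z ∉ L.
This is a contradiction; hence L is not regular.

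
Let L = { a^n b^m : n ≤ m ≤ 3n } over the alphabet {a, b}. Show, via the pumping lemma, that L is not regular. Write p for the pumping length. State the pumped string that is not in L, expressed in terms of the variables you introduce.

a^{p+k} b^p

Assume L is regular. Let p be the pumping length given by the pumping lemma.
Take w = a^p b^p ∈ L (since p ≤ p ≤ 3p), with |w| = 2p ≥ p.
By the pumping lemma, w = xyz with |xy| ≤ p and |y| > 0.
The first p characters of w are a's, so xy (and hence y) consists only of a's. Write y = a^k, 1 ≤ k ≤ p.
Pump with i = 2: xy^2z = a^{p+k} b^p. Now n = p+k > p = m, so the condition n ≤ m fails. Thus xy^2z ∉ L.
This is a contradiction; hence L is not regular.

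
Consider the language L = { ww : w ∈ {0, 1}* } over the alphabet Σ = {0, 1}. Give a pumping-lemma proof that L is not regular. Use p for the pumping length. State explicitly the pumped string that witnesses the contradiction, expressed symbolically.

0^{p+k} 1^p 0^p 1^p

Assume L is regular; let p be its pumping constant.
Take w = 0^p 1^p 0^p 1^p = uu where u = 0^p1^p; then w ∈ L and |w| = 4p ≥ p.
Write w = xyz as guaranteed by the lemma, with |xy| ≤ p and |y| > 0.
The first p characters of w are 0's, so xy (and hence y) consists only of 0's. Write y = 0^k, 1 ≤ k ≤ p.
Pump with i = 2: xy^2z = 0^{p+k} 1^p 0^p 1^p, of length 4p+k. Suppose this equals vv. The string starts with 0 and ends with 1, so v does too; thus the boundary between the two copies of v is a 1→0 transition. There is exactly one such transition, at position 2p+k, so |v| = 2p+k and |vv| = 4p+2k ≠ 4p+k since k ≥ 1. So xy^2z ∉ L.
This contradicts the pumping lemma, so L is not regular.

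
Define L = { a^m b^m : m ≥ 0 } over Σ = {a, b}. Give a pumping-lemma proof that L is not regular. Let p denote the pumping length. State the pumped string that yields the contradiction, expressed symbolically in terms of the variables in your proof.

Assume L is regular. Let p be the pumping length given by the pumping lemma.
Let w = a^p b^p ∈ L; note |w| = 2p ≥ p.
By the pumping lemma, w = xyz with |xy| ≤ p and |y| > 0.
Because |xy| ≤ p and w begins with p copies of a, we have y = a^k with 1 ≤ k ≤ p.
Pump with i = 2: xy^2z = a^{p+k} b^p. For this to lie in L we would need p = p+k, which forces k = 0. But k ≥ 1, so xy^2z ∉ L.
Contradiction. Therefore L is not regular.

a^{p+k} b^p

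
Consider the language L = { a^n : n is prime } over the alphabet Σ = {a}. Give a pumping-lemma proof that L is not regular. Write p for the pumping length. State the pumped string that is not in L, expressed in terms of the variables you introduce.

a^{q(1+k)}

Assume L is regular. Let p be the pumping length given by the pumping lemma.
Let q be a prime with q ≥ p+2 (infinitely many primes exist), and take w = a^q ∈ L with |w| = q ≥ p.
The pumping lemma gives a decomposition w = xyz where |xy| ≤ p and |y| ≥ 1.
Then y = a^k for some k with 1 ≤ k ≤ p.
Since 1 ≤ k ≤ p, |xz| = q-k. Pump with i = q+1: |xy^{q+1}z| = (q-k)+(q+1)k = q+qk = q(1+k), which is composite (both factors ≥ 2). So xy^{q+1}z = a^{q(1+k)} ∉ L.
This is a contradiction; hence L is not regular.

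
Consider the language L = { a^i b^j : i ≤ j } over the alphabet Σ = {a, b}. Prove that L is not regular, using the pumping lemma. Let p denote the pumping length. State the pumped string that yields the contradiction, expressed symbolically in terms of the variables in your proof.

Toward a contradiction, assume L is regular with pumping length p.
Choose w = a^p b^p ∈ L, with |w| = 2p ≥ p.
By the pumping lemma, w = xyz with |xy| ≤ p and |y| ≥ 1.
The first p characters of w are a's, so xy (and hence y) consists only of a's. Write y = a^k, 1 ≤ k ≤ p.
Consider xy^2z = a^{p+k} b^p. Since k ≥ 1, the a-count p+k exceeds the b-count p, so i ≤ j fails; thus xy^2z ∉ L.
This contradicts the pumping lemma, so L is not regular.

a^{p+k} b^p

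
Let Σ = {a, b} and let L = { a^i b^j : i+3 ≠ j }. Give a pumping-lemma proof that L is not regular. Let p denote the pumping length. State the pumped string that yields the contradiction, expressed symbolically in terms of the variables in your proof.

Suppose for contradiction that L is regular, and let p be the pumping length.
Choose w = a^p b^{p+p!+3}. Since p ≠ (p+p!+3)-3 = p+p!, w ∈ L; and |w| ≥ p.
The pumping lemma gives a decomposition w = xyz where |xy| ≤ p and |y| > 0.
Because |xy| ≤ p and w begins with p copies of a, we have y = a^k with 1 ≤ k ≤ p.
Since 1 ≤ k ≤ p, k divides p!; set t = 1 + p!/k. Then xy^t z has p + (p!/k)·k = p + p! copies of a. Now the a-count is p+p! and (b-count)-3 = (p+p!+3)-3 = p+p!, so i+3 ≠ j fails. So xy^t z = a^{p+p!} b^{p+p!+3} ∉ L.
This is a contradiction; hence L is not regular.

a^{p+p!} b^{p+p!+3}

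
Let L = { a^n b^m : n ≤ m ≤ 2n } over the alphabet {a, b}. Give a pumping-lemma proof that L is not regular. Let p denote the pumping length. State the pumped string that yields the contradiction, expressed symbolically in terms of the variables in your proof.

Toward a contradiction, assume L is regular with pumping length p.
Take w = a^p b^p ∈ L (since p ≤ p ≤ 2p), with |w| = 2p ≥ p.
The pumping lemma gives a decomposition w = xyz where |xy| ≤ p and |y| ≥ 1.
The first p characters of w are a's, so xy (and hence y) consists only of a's. Write y = a^k, 1 ≤ k ≤ p.
Pump with i = 2: xy^2z = a^{p+k} b^p. Now n = p+k > p = m, so the condition n ≤ m fails. Thus xy^2z ∉ L.
This contradicts the pumping lemma, so L is not regular.

a^{p+k} b^p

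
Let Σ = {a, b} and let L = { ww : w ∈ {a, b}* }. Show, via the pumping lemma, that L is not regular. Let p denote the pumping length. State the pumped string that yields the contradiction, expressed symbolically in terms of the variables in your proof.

Toward a contradiction, assume L is regular with pumping length p.
Take w = a^p b^p a^p b^p = uu where u = a^pb^p; then w ∈ L and |w| = 4p ≥ p.
Write w = xyz as guaranteed by the lemma, with |xy| ≤ p and y is nonempty.
The first p characters of w are a's, so xy (and hence y) consists only of a's. Write y = a^k, 1 ≤ k ≤ p.
Pump with i = 2: xy^2z = a^{p+k} b^p a^p b^p, of length 4p+k. Suppose this equals vv. The string starts with a and ends with b, so v does too; thus the boundary between the two copies of v is a b→a transition. There is exactly one such transition, at position 2p+k, so |v| = 2p+k and |vv| = 4p+2k ≠ 4p+k since k ≥ 1. So xy^2z ∉ L.
This is a contradiction; hence L is not regular.

a^{p+k} b^p a^p b^p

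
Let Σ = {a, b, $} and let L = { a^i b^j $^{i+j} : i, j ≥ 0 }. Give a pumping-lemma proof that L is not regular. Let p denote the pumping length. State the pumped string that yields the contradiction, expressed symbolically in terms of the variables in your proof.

Assume L is regular. Let p be the pumping length given by the pumping lemma.
Take w = a^p b^p $^{2p} ∈ L (with i=j=p, i+j=2p), |w| = 4p ≥ p.
Write w = xyz as guaranteed by the lemma, with |xy| ≤ p and |y| ≥ 1.
The first p characters of w are a's, so xy (and hence y) consists only of a's. Write y = a^k, 1 ≤ k ≤ p.
Consider xy^2z = a^{p+k} b^p $^{2p}. Now the a- and b-counts sum to 2p+k, but the $-count is 2p ≠ 2p+k. So xy^2z ∉ L.
This contradicts the pumping lemma, so L is not regular.

a^{p+k} b^p $^{2p}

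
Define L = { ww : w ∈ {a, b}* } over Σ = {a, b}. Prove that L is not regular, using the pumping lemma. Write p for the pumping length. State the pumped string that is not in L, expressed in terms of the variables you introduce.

Assume L is regular. Let p be the pumping length given by the pumping lemma.
Take w = a^p b^p a^p b^p = uu where u = a^pb^p; then w ∈ L and |w| = 4p ≥ p.
By the pumping lemma, w = xyz with |xy| ≤ p and |y| > 0.
Since the first p symbols of w are all a's and |xy| ≤ p, y lies entirely in the leading a-block: y = a^k for some k with 1 ≤ k ≤ p.
Pump with i = 2: xy^2z = a^{p+k} b^p a^p b^p, of length 4p+k. Suppose this equals vv. The string starts with a and ends with b, so v does too; thus the boundary between the two copies of v is a b→a transition. There is exactly one such transition, at position 2p+k, so |v| = 2p+k and |vv| = 4p+2k ≠ 4p+k since k ≥ 1. So xy^2z ∉ L.
This is a contradiction; hence L is not regular.

a^{p+k} b^p a^p b^p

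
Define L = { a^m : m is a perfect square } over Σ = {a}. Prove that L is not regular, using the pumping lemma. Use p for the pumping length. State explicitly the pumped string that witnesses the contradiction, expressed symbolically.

a^{p²+k}

Assume L is regular; let p be its pumping constant.
Take w = a^{p²} ∈ L with |w| = p² ≥ p.
Write w = xyz as guaranteed by the lemma, with |xy| ≤ p and y is nonempty.
Then y = a^k for some k with 1 ≤ k ≤ p.
Pump with i = 2: xy^2z = a^{p²+k}. Since 1 ≤ k ≤ p, p² < p²+k ≤ p²+p < (p+1)², so p²+k lies strictly between consecutive squares and is not a perfect square. So xy^2z ∉ L.
Contradiction. Therefore L is not regular.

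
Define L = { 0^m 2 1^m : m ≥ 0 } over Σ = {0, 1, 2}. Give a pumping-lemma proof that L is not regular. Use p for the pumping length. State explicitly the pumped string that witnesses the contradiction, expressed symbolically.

0^{p+k} 2 1^p

Toward a contradiction, assume L is regular with pumping length p.
Take w = 0^p 2 1^p ∈ L with |w| = 2p+1 ≥ p.
By the pumping lemma, w = xyz with |xy| ≤ p and |y| ≥ 1.
Because |xy| ≤ p and w begins with p copies of 0, we have y = 0^k with 1 ≤ k ≤ p.
Pump with i = 2: xy^2z = 0^{p+k} 2 1^p, which would require p+k = p. But k ≥ 1, so xy^2z ∉ L.
This contradicts the pumping lemma, so L is not regular.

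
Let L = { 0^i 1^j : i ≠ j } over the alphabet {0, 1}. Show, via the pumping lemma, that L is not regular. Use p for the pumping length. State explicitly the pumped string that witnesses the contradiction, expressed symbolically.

Assume L is regular; let p be its pumping constant.
Choose w = 0^p 1^{p+p!}. Since p ≠ p+p!, w ∈ L; and |w| ≥ p.
By the pumping lemma, w = xyz with |xy| ≤ p and |y| > 0.
The first p characters of w are 0's, so xy (and hence y) consists only of 0's. Write y = 0^k, 1 ≤ k ≤ p.
Since 1 ≤ k ≤ p, k divides p!; set t = 1 + p!/k. Then xy^t z has p + (p!/k)·k = p + p! copies of 0. Now the 0-count equals the 1-count, so i ≠ j fails. So xy^t z = 0^{p+p!} 1^{p+p!} ∉ L.
Contradiction. Therefore L is not regular.

0^{p+p!} 1^{p+p!}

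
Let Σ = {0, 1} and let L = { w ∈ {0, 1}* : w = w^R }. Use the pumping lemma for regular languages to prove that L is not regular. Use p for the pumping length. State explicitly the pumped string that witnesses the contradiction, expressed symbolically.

0^{p+k} 1 0^p

Suppose for contradiction that L is regular, and let p be the pumping length.
Take w = 0^p 1 0^p, a palindrome of length 2p+1 ≥ p.
By the pumping lemma, w = xyz with |xy| ≤ p and |y| ≥ 1.
Because |xy| ≤ p and w begins with p copies of 0, we have y = 0^k with 1 ≤ k ≤ p.
Pump with i = 2: xy^2z = 0^{p+k} 1 0^p. Its reverse is 0^p 1 0^{p+k}, which differs from xy^2z since k ≥ 1. So xy^2z is not a palindrome and xy^2z ∉ L.
Contradiction. Therefore L is not regular.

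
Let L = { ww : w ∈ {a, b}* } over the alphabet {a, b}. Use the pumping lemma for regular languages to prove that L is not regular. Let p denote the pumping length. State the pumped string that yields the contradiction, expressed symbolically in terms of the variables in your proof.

Toward a contradiction, assume L is regular with pumping length p.
Take w = a^p b^p a^p b^p = uu where u = a^pb^p; then w ∈ L and |w| = 4p ≥ p.
By the pumping lemma, w = xyz with |xy| ≤ p and |y| > 0.
The first p characters of w are a's, so xy (and hence y) consists only of a's. Write y = a^k, 1 ≤ k ≤ p.
Pump with i = 2: xy^2z = a^{p+k} b^p a^p b^p, of length 4p+k. Suppose this equals vv. The string starts with a and ends with b, so v does too; thus the boundary between the two copies of v is a b→a transition. There is exactly one such transition, at position 2p+k, so |v| = 2p+k and |vv| = 4p+2k ≠ 4p+k since k ≥ 1. So xy^2z ∉ L.
This contradicts the pumping lemma, so L is not regular.

a^{p+k} b^p a^p b^p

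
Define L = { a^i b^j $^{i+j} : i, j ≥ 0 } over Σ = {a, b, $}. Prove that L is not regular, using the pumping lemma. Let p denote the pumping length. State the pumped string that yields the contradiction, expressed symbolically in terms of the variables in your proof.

a^{p+k} b^p $^{2p}

Toward a contradiction, assume L is regular with pumping length p.
Take w = a^p b^p $^{2p} ∈ L (with i=j=p, i+j=2p), |w| = 4p ≥ p.
By the pumping lemma, w = xyz with |xy| ≤ p and y is nonempty.
Since the first p symbols of w are all a's and |xy| ≤ p, y lies entirely in the leading a-block: y = a^k for some k with 1 ≤ k ≤ p.
Consider xy^2z = a^{p+k} b^p $^{2p}. Now the a- and b-counts sum to 2p+k, but the $-count is 2p ≠ 2p+k. So xy^2z ∉ L.
Contradiction. Therefore L is not regular.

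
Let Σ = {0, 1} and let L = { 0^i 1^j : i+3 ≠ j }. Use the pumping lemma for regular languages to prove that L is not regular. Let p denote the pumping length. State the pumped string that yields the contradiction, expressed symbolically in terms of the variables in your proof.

0^{p+p!} 1^{p+p!+3}

Suppose for contradiction that L is regular, and let p be the pumping length.
Choose w = 0^p 1^{p+p!+3}. Since p ≠ (p+p!+3)-3 = p+p!, w ∈ L; and |w| ≥ p.
The pumping lemma gives a decomposition w = xyz where |xy| ≤ p and y is nonempty.
Since the first p symbols of w are all 0's and |xy| ≤ p, y lies entirely in the leading 0-block: y = 0^k for some k with 1 ≤ k ≤ p.
Since 1 ≤ k ≤ p, k divides p!; set t = 1 + p!/k. Then xy^t z has p + (p!/k)·k = p + p! copies of 0. Now the 0-count is p+p! and (1-count)-3 = (p+p!+3)-3 = p+p!, so i+3 ≠ j fails. So xy^t z = 0^{p+p!} 1^{p+p!+3} ∉ L.
This contradicts the pumping lemma, so L is not regular.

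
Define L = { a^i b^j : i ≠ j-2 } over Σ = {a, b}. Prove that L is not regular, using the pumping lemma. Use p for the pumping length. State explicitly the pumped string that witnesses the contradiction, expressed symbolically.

a^{p+p!} b^{p+p!+2}

Toward a contradiction, assume L is regular with pumping length p.
Choose w = a^p b^{p+p!+2}. Since p ≠ (p+p!+2)-2 = p+p!, w ∈ L; and |w| ≥ p.
Write w = xyz as guaranteed by the lemma, with |xy| ≤ p and y is nonempty.
The first p characters of w are a's, so xy (and hence y) consists only of a's. Write y = a^k, 1 ≤ k ≤ p.
Since 1 ≤ k ≤ p, k divides p!; set t = 1 + p!/k. Then xy^t z has p + (p!/k)·k = p + p! copies of a. Now the a-count is p+p! and (b-count)-2 = (p+p!+2)-2 = p+p!, so i ≠ j-2 fails. So xy^t z = a^{p+p!} b^{p+p!+2} ∉ L.
This is a contradiction; hence L is not regular.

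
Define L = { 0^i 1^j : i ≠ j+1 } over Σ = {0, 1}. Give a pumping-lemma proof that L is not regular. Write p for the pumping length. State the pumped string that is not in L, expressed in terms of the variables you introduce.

0^{p+p!} 1^{p+p!-1}

Assume L is regular. Let p be the pumping length given by the pumping lemma.
Choose w = 0^p 1^{p+p!-1}. Since p ≠ (p+p!-1)+1 = p+p!, w ∈ L; and |w| ≥ p.
The pumping lemma gives a decomposition w = xyz where |xy| ≤ p and |y| > 0.
Since the first p symbols of w are all 0's and |xy| ≤ p, y lies entirely in the leading 0-block: y = 0^k for some k with 1 ≤ k ≤ p.
Since 1 ≤ k ≤ p, k divides p!; set t = 1 + p!/k. Then xy^t z has p + (p!/k)·k = p + p! copies of 0. Now the 0-count is p+p! and (1-count)+1 = (p+p!-1)+1 = p+p!, so i ≠ j+1 fails. So xy^t z = 0^{p+p!} 1^{p+p!-1} ∉ L.
This contradicts the pumping lemma, so L is not regular.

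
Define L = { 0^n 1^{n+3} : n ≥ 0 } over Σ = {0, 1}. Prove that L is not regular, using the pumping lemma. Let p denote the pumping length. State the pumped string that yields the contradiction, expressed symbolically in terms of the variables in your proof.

0^{p+k} 1^{p+3}

Assume L is regular; let p be its pumping constant.
Take w = 0^p 1^{p+3}. Then w ∈ L and |w| = 2p+3 ≥ p.
Write w = xyz as guaranteed by the lemma, with |xy| ≤ p and |y| > 0.
The first p characters of w are 0's, so xy (and hence y) consists only of 0's. Write y = 0^k, 1 ≤ k ≤ p.
Pump with i = 2: xy^2z = 0^{p+k} 1^{p+3}. For this to lie in L we would need p+3 = (p+k)+3, which forces k = 0. But k ≥ 1, so xy^2z ∉ L.
This contradicts the pumping lemma, so L is not regular.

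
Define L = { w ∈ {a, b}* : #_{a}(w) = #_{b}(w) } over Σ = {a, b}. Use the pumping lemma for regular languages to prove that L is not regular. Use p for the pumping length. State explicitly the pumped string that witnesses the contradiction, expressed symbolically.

a^{p+k} b^p

Assume L is regular; let p be its pumping constant.
Choose w = a^p b^p ∈ L with |w| = 2p ≥ p.
By the pumping lemma, w = xyz with |xy| ≤ p and |y| > 0.
The first p characters of w are a's, so xy (and hence y) consists only of a's. Write y = a^k, 1 ≤ k ≤ p.
Pump with i = 2: xy^2z = a^{p+k} b^p has p+k occurrences of a but only p of b. Since k ≥ 1 the counts differ, so xy^2z ∉ L.
This contradicts the pumping lemma, so L is not regular.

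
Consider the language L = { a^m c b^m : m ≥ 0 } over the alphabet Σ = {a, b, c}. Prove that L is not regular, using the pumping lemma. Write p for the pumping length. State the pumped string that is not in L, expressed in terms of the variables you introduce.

a^{p+k} c b^p

Suppose for contradiction that L is regular, and let p be the pumping length.
Take w = a^p c b^p ∈ L with |w| = 2p+1 ≥ p.
Write w = xyz as guaranteed by the lemma, with |xy| ≤ p and |y| ≥ 1.
Since the first p symbols of w are all a's and |xy| ≤ p, y lies entirely in the leading a-block: y = a^k for some k with 1 ≤ k ≤ p.
Pump with i = 2: xy^2z = a^{p+k} c b^p, which would require p+k = p. But k ≥ 1, so xy^2z ∉ L.
This contradicts the pumping lemma, so L is not regular.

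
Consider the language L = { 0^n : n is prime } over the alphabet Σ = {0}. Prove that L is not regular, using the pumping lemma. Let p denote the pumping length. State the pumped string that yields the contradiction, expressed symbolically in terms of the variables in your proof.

Toward a contradiction, assume L is regular with pumping length p.
Let q be a prime with q ≥ p+2 (infinitely many primes exist), and take w = 0^q ∈ L with |w| = q ≥ p.
By the pumping lemma, w = xyz with |xy| ≤ p and |y| ≥ 1.
Then y = 0^k for some k with 1 ≤ k ≤ p.
Since 1 ≤ k ≤ p, |xz| = q-k. Pump with i = q+1: |xy^{q+1}z| = (q-k)+(q+1)k = q+qk = q(1+k), which is composite (both factors ≥ 2). So xy^{q+1}z = 0^{q(1+k)} ∉ L.
This contradicts the pumping lemma, so L is not regular.

0^{q(1+k)}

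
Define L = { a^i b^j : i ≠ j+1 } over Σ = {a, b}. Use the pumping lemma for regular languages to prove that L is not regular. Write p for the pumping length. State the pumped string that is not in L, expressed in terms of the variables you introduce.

a^{p+p!} b^{p+p!-1}

Suppose for contradiction that L is regular, and let p be the pumping length.
Choose w = a^p b^{p+p!-1}. Since p ≠ (p+p!-1)+1 = p+p!, w ∈ L; and |w| ≥ p.
The pumping lemma gives a decomposition w = xyz where |xy| ≤ p and |y| ≥ 1.
The first p characters of w are a's, so xy (and hence y) consists only of a's. Write y = a^k, 1 ≤ k ≤ p.
Since 1 ≤ k ≤ p, k divides p!; set t = 1 + p!/k. Then xy^t z has p + (p!/k)·k = p + p! copies of a. Now the a-count is p+p! and (b-count)+1 = (p+p!-1)+1 = p+p!, so i ≠ j+1 fails. So xy^t z = a^{p+p!} b^{p+p!-1} ∉ L.
This contradicts the pumping lemma, so L is not regular.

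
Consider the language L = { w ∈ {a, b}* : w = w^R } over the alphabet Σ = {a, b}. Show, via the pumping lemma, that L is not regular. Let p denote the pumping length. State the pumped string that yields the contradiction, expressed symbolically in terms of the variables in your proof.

Toward a contradiction, assume L is regular with pumping length p.
Take w = a^p b a^p, a palindrome of length 2p+1 ≥ p.
Write w = xyz as guaranteed by the lemma, with |xy| ≤ p and y is nonempty.
Because |xy| ≤ p and w begins with p copies of a, we have y = a^k with 1 ≤ k ≤ p.
Pump with i = 2: xy^2z = a^{p+k} b a^p. Its reverse is a^p b a^{p+k}, which differs from xy^2z since k ≥ 1. So xy^2z is not a palindrome and xy^2z ∉ L.
Contradiction. Therefore L is not regular.

a^{p+k} b a^p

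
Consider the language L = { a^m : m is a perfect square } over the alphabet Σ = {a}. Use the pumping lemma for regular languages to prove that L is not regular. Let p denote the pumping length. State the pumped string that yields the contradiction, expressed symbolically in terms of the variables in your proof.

Suppose for contradiction that L is regular, and let p be the pumping length.
Take w = a^{p²} ∈ L with |w| = p² ≥ p.
The pumping lemma gives a decomposition w = xyz where |xy| ≤ p and y is nonempty.
Then y = a^k for some k with 1 ≤ k ≤ p.
Pump with i = 2: xy^2z = a^{p²+k}. Since 1 ≤ k ≤ p, p² < p²+k ≤ p²+p < (p+1)², so p²+k lies strictly between consecutive squares and is not a perfect square. So xy^2z ∉ L.
This contradicts the pumping lemma, so L is not regular.

a^{p²+k}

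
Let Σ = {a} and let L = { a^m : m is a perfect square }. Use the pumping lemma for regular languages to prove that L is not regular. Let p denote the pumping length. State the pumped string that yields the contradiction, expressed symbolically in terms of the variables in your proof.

a^{p²+k}

Suppose for contradiction that L is regular, and let p be the pumping length.
Take w = a^{p²} ∈ L with |w| = p² ≥ p.
By the pumping lemma, w = xyz with |xy| ≤ p and |y| ≥ 1.
Then y = a^k for some k with 1 ≤ k ≤ p.
Pump with i = 2: xy^2z = a^{p²+k}. Since 1 ≤ k ≤ p, p² < p²+k ≤ p²+p < (p+1)², so p²+k lies strictly between consecutive squares and is not a perfect square. So xy^2z ∉ L.
This contradicts the pumping lemma, so L is not regular.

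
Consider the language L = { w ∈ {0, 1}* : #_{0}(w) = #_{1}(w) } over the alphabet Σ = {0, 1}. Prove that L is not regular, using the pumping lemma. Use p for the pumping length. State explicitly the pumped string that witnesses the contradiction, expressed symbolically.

Suppose for contradiction that L is regular, and let p be the pumping length.
Choose w = 0^p 1^p ∈ L with |w| = 2p ≥ p.
The pumping lemma gives a decomposition w = xyz where |xy| ≤ p and |y| ≥ 1.
Since the first p symbols of w are all 0's and |xy| ≤ p, y lies entirely in the leading 0-block: y = 0^k for some k with 1 ≤ k ≤ p.
Pump with i = 2: xy^2z = 0^{p+k} 1^p has p+k occurrences of 0 but only p of 1. Since k ≥ 1 the counts differ, so xy^2z ∉ L.
This is a contradiction; hence L is not regular.

0^{p+k} 1^p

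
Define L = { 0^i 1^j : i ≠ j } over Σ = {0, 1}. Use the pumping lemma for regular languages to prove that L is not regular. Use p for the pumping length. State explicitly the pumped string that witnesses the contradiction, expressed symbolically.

Toward a contradiction, assume L is regular with pumping length p.
Choose w = 0^p 1^{p+p!}. Since p ≠ p+p!, w ∈ L; and |w| ≥ p.
Write w = xyz as guaranteed by the lemma, with |xy| ≤ p and y is nonempty.
Because |xy| ≤ p and w begins with p copies of 0, we have y = 0^k with 1 ≤ k ≤ p.
Since 1 ≤ k ≤ p, k divides p!; set t = 1 + p!/k. Then xy^t z has p + (p!/k)·k = p + p! copies of 0. Now the 0-count equals the 1-count, so i ≠ j fails. So xy^t z = 0^{p+p!} 1^{p+p!} ∉ L.
Contradiction. Therefore L is not regular.

0^{p+p!} 1^{p+p!}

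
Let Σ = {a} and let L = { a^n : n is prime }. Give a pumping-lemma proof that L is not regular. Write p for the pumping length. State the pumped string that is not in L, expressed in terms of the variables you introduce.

Toward a contradiction, assume L is regular with pumping length p.
Let q be a prime with q ≥ p+2 (infinitely many primes exist), and take w = a^q ∈ L with |w| = q ≥ p.
By the pumping lemma, w = xyz with |xy| ≤ p and |y| ≥ 1.
Then y = a^k for some k with 1 ≤ k ≤ p.
Since 1 ≤ k ≤ p, |xz| = q-k. Pump with i = q+1: |xy^{q+1}z| = (q-k)+(q+1)k = q+qk = q(1+k), which is composite (both factors ≥ 2). So xy^{q+1}z = a^{q(1+k)} ∉ L.
This contradicts the pumping lemma, so L is not regular.

a^{q(1+k)}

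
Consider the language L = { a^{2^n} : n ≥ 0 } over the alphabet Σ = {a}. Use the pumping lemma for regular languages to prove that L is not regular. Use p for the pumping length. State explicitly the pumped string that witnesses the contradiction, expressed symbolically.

Assume L is regular. Let p be the pumping length given by the pumping lemma.
Take w = a^{2^p} ∈ L with |w| = 2^p ≥ p.
The pumping lemma gives a decomposition w = xyz where |xy| ≤ p and |y| ≥ 1.
Then y = a^k for some k with 1 ≤ k ≤ p.
Pump with i = 2: xy^2z = a^{2^p+k}. Since 1 ≤ k ≤ p < 2^p, we have 2^p < 2^p+k < 2^{p+1}, so 2^p+k is not a power of 2. So xy^2z ∉ L.
Contradiction. Therefore L is not regular.

a^{2^p+k}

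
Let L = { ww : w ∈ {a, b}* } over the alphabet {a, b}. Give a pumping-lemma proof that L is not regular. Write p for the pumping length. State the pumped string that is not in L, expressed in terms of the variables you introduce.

a^{p+k} b^p a^p b^p

Assume L is regular. Let p be the pumping length given by the pumping lemma.
Take w = a^p b^p a^p b^p = uu where u = a^pb^p; then w ∈ L and |w| = 4p ≥ p.
The pumping lemma gives a decomposition w = xyz where |xy| ≤ p and y is nonempty.
Since the first p symbols of w are all a's and |xy| ≤ p, y lies entirely in the leading a-block: y = a^k for some k with 1 ≤ k ≤ p.
Pump with i = 2: xy^2z = a^{p+k} b^p a^p b^p, of length 4p+k. Suppose this equals vv. The string starts with a and ends with b, so v does too; thus the boundary between the two copies of v is a b→a transition. There is exactly one such transition, at position 2p+k, so |v| = 2p+k and |vv| = 4p+2k ≠ 4p+k since k ≥ 1. So xy^2z ∉ L.
This is a contradiction; hence L is not regular.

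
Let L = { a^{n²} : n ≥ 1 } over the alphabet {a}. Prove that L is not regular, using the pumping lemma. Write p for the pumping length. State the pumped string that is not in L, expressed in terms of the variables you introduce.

Assume L is regular; let p be its pumping constant.
Take w = a^{p²} ∈ L with |w| = p² ≥ p.
By the pumping lemma, w = xyz with |xy| ≤ p and |y| > 0.
Then y = a^k for some k with 1 ≤ k ≤ p.
Pump with i = 2: xy^2z = a^{p²+k}. Since 1 ≤ k ≤ p, p² < p²+k ≤ p²+p < (p+1)², so p²+k lies strictly between consecutive squares and is not a perfect square. So xy^2z ∉ L.
This contradicts the pumping lemma, so L is not regular.

a^{p²+k}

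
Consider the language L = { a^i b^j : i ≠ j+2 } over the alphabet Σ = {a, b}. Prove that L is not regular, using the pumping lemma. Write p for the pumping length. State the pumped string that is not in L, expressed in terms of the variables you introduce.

a^{p+p!} b^{p+p!-2}

Toward a contradiction, assume L is regular with pumping length p.
Choose w = a^p b^{p+p!-2}. Since p ≠ (p+p!-2)+2 = p+p!, w ∈ L; and |w| ≥ p.
Write w = xyz as guaranteed by the lemma, with |xy| ≤ p and y is nonempty.
Because |xy| ≤ p and w begins with p copies of a, we have y = a^k with 1 ≤ k ≤ p.
Since 1 ≤ k ≤ p, k divides p!; set t = 1 + p!/k. Then xy^t z has p + (p!/k)·k = p + p! copies of a. Now the a-count is p+p! and (b-count)+2 = (p+p!-2)+2 = p+p!, so i ≠ j+2 fails. So xy^t z = a^{p+p!} b^{p+p!-2} ∉ L.
Contradiction. Therefore L is not regular.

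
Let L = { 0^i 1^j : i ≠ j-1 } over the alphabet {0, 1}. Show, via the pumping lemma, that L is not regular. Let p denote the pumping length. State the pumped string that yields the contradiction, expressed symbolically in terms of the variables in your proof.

Assume L is regular. Let p be the pumping length given by the pumping lemma.
Choose w = 0^p 1^{p+p!+1}. Since p ≠ (p+p!+1)-1 = p+p!, w ∈ L; and |w| ≥ p.
Write w = xyz as guaranteed by the lemma, with |xy| ≤ p and y is nonempty.
Because |xy| ≤ p and w begins with p copies of 0, we have y = 0^k with 1 ≤ k ≤ p.
Since 1 ≤ k ≤ p, k divides p!; set t = 1 + p!/k. Then xy^t z has p + (p!/k)·k = p + p! copies of 0. Now the 0-count is p+p! and (1-count)-1 = (p+p!+1)-1 = p+p!, so i ≠ j-1 fails. So xy^t z = 0^{p+p!} 1^{p+p!+1} ∉ L.
This contradicts the pumping lemma, so L is not regular.

0^{p+p!} 1^{p+p!+1}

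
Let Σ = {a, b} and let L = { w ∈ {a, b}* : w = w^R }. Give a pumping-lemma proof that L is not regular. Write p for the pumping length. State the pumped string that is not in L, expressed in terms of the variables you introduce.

a^{p+k} b a^p

Assume L is regular; let p be its pumping constant.
Take w = a^p b a^p, a palindrome of length 2p+1 ≥ p.
The pumping lemma gives a decomposition w = xyz where |xy| ≤ p and y is nonempty.
Since the first p symbols of w are all a's and |xy| ≤ p, y lies entirely in the leading a-block: y = a^k for some k with 1 ≤ k ≤ p.
Pump with i = 2: xy^2z = a^{p+k} b a^p. Its reverse is a^p b a^{p+k}, which differs from xy^2z since k ≥ 1. So xy^2z is not a palindrome and xy^2z ∉ L.
This contradicts the pumping lemma, so L is not regular.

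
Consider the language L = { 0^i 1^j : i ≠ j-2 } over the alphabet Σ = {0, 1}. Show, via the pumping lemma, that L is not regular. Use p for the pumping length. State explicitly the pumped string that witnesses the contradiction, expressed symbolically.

Toward a contradiction, assume L is regular with pumping length p.
Choose w = 0^p 1^{p+p!+2}. Since p ≠ (p+p!+2)-2 = p+p!, w ∈ L; and |w| ≥ p.
The pumping lemma gives a decomposition w = xyz where |xy| ≤ p and y is nonempty.
Since the first p symbols of w are all 0's and |xy| ≤ p, y lies entirely in the leading 0-block: y = 0^k for some k with 1 ≤ k ≤ p.
Since 1 ≤ k ≤ p, k divides p!; set t = 1 + p!/k. Then xy^t z has p + (p!/k)·k = p + p! copies of 0. Now the 0-count is p+p! and (1-count)-2 = (p+p!+2)-2 = p+p!, so i ≠ j-2 fails. So xy^t z = 0^{p+p!} 1^{p+p!+2} ∉ L.
This is a contradiction; hence L is not regular.

0^{p+p!} 1^{p+p!+2}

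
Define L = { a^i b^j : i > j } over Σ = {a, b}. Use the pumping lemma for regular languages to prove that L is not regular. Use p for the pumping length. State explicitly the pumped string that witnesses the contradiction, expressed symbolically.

Suppose for contradiction that L is regular, and let p be the pumping length.
Choose w = a^{p+1} b^p ∈ L, with |w| = 2p+1 ≥ p.
The pumping lemma gives a decomposition w = xyz where |xy| ≤ p and |y| ≥ 1.
Since the first p symbols of w are all a's and |xy| ≤ p, y lies entirely in the leading a-block: y = a^k for some k with 1 ≤ k ≤ p.
Consider xy^0z = xz = a^{p+1-k} b^p. Since k ≥ 1, the a-count p+1-k is at most p, so i > j fails; thus xz ∉ L.
This is a contradiction; hence L is not regular.

a^{p+1-k} b^p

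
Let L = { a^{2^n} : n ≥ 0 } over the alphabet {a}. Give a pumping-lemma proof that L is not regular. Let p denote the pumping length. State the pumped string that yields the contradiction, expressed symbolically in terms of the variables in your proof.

Assume L is regular; let p be its pumping constant.
Take w = a^{2^p} ∈ L with |w| = 2^p ≥ p.
Write w = xyz as guaranteed by the lemma, with |xy| ≤ p and |y| > 0.
Then y = a^k for some k with 1 ≤ k ≤ p.
Pump with i = 2: xy^2z = a^{2^p+k}. Since 1 ≤ k ≤ p < 2^p, we have 2^p < 2^p+k < 2^{p+1}, so 2^p+k is not a power of 2. So xy^2z ∉ L.
This contradicts the pumping lemma, so L is not regular.

a^{2^p+k}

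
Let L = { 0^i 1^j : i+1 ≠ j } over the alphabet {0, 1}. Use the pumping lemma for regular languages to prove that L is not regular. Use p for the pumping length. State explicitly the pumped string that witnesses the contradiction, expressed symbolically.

Toward a contradiction, assume L is regular with pumping length p.
Choose w = 0^p 1^{p+p!+1}. Since p ≠ (p+p!+1)-1 = p+p!, w ∈ L; and |w| ≥ p.
Write w = xyz as guaranteed by the lemma, with |xy| ≤ p and y is nonempty.
Because |xy| ≤ p and w begins with p copies of 0, we have y = 0^k with 1 ≤ k ≤ p.
Since 1 ≤ k ≤ p, k divides p!; set t = 1 + p!/k. Then xy^t z has p + (p!/k)·k = p + p! copies of 0. Now the 0-count is p+p! and (1-count)-1 = (p+p!+1)-1 = p+p!, so i+1 ≠ j fails. So xy^t z = 0^{p+p!} 1^{p+p!+1} ∉ L.
Contradiction. Therefore L is not regular.

0^{p+p!} 1^{p+p!+1}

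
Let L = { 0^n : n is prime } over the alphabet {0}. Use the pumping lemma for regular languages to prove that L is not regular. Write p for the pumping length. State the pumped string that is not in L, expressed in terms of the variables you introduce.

0^{q(1+k)}

Assume L is regular. Let p be the pumping length given by the pumping lemma.
Let q be a prime with q ≥ p+2 (infinitely many primes exist), and take w = 0^q ∈ L with |w| = q ≥ p.
The pumping lemma gives a decomposition w = xyz where |xy| ≤ p and |y| > 0.
Then y = 0^k for some k with 1 ≤ k ≤ p.
Since 1 ≤ k ≤ p, |xz| = q-k. Pump with i = q+1: |xy^{q+1}z| = (q-k)+(q+1)k = q+qk = q(1+k), which is composite (both factors ≥ 2). So xy^{q+1}z = 0^{q(1+k)} ∉ L.
This is a contradiction; hence L is not regular.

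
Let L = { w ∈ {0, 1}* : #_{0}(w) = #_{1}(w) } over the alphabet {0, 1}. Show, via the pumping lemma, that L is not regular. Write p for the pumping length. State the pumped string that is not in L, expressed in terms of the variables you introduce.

Assume L is regular; let p be its pumping constant.
Choose w = 0^p 1^p ∈ L with |w| = 2p ≥ p.
By the pumping lemma, w = xyz with |xy| ≤ p and y is nonempty.
Because |xy| ≤ p and w begins with p copies of 0, we have y = 0^k with 1 ≤ k ≤ p.
Pump with i = 2: xy^2z = 0^{p+k} 1^p has p+k occurrences of 0 but only p of 1. Since k ≥ 1 the counts differ, so xy^2z ∉ L.
Contradiction. Therefore L is not regular.

0^{p+k} 1^p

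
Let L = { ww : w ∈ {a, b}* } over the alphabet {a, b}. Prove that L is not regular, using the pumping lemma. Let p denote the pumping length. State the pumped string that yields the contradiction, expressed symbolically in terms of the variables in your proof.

a^{p+k} b^p a^p b^p

Assume L is regular. Let p be the pumping length given by the pumping lemma.
Take w = a^p b^p a^p b^p = uu where u = a^pb^p; then w ∈ L and |w| = 4p ≥ p.
The pumping lemma gives a decomposition w = xyz where |xy| ≤ p and |y| > 0.
Because |xy| ≤ p and w begins with p copies of a, we have y = a^k with 1 ≤ k ≤ p.
Pump with i = 2: xy^2z = a^{p+k} b^p a^p b^p, of length 4p+k. Suppose this equals vv. The string starts with a and ends with b, so v does too; thus the boundary between the two copies of v is a b→a transition. There is exactly one such transition, at position 2p+k, so |v| = 2p+k and |vv| = 4p+2k ≠ 4p+k since k ≥ 1. So xy^2z ∉ L.
Contradiction. Therefore L is not regular.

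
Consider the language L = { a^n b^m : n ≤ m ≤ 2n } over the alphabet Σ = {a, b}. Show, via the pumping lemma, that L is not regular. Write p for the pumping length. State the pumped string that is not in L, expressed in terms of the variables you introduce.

a^{p+k} b^p

Toward a contradiction, assume L is regular with pumping length p.
Take w = a^p b^p ∈ L (since p ≤ p ≤ 2p), with |w| = 2p ≥ p.
Write w = xyz as guaranteed by the lemma, with |xy| ≤ p and y is nonempty.
The first p characters of w are a's, so xy (and hence y) consists only of a's. Write y = a^k, 1 ≤ k ≤ p.
Pump with i = 2: xy^2z = a^{p+k} b^p. Now n = p+k > p = m, so the condition n ≤ m fails. Thus xy^2z ∉ L.
This contradicts the pumping lemma, so L is not regular.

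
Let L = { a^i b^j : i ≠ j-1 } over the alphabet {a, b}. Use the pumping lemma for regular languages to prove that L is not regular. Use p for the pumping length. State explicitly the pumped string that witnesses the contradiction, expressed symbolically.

a^{p+p!} b^{p+p!+1}

Suppose for contradiction that L is regular, and let p be the pumping length.
Choose w = a^p b^{p+p!+1}. Since p ≠ (p+p!+1)-1 = p+p!, w ∈ L; and |w| ≥ p.
By the pumping lemma, w = xyz with |xy| ≤ p and |y| > 0.
Since the first p symbols of w are all a's and |xy| ≤ p, y lies entirely in the leading a-block: y = a^k for some k with 1 ≤ k ≤ p.
Since 1 ≤ k ≤ p, k divides p!; set t = 1 + p!/k. Then xy^t z has p + (p!/k)·k = p + p! copies of a. Now the a-count is p+p! and (b-count)-1 = (p+p!+1)-1 = p+p!, so i ≠ j-1 fails. So xy^t z = a^{p+p!} b^{p+p!+1} ∉ L.
This is a contradiction; hence L is not regular.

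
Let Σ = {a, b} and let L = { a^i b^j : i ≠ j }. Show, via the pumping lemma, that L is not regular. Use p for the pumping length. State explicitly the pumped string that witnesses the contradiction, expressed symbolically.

Suppose for contradiction that L is regular, and let p be the pumping length.
Choose w = a^p b^{p+p!}. Since p ≠ p+p!, w ∈ L; and |w| ≥ p.
By the pumping lemma, w = xyz with |xy| ≤ p and |y| > 0.
Because |xy| ≤ p and w begins with p copies of a, we have y = a^k with 1 ≤ k ≤ p.
Since 1 ≤ k ≤ p, k divides p!; set t = 1 + p!/k. Then xy^t z has p + (p!/k)·k = p + p! copies of a. Now the a-count equals the b-count, so i ≠ j fails. So xy^t z = a^{p+p!} b^{p+p!} ∉ L.
This is a contradiction; hence L is not regular.

a^{p+p!} b^{p+p!}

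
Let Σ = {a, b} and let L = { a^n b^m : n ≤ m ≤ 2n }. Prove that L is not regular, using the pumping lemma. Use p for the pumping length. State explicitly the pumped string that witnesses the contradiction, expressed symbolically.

a^{p+k} b^p

Assume L is regular; let p be its pumping constant.
Take w = a^p b^p ∈ L (since p ≤ p ≤ 2p), with |w| = 2p ≥ p.
Write w = xyz as guaranteed by the lemma, with |xy| ≤ p and y is nonempty.
Because |xy| ≤ p and w begins with p copies of a, we have y = a^k with 1 ≤ k ≤ p.
Pump with i = 2: xy^2z = a^{p+k} b^p. Now n = p+k > p = m, so the condition n ≤ m fails. Thus xy^2z ∉ L.
This contradicts the pumping lemma, so L is not regular.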